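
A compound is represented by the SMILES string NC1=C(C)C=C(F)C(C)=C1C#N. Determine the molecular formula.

Walk through each heavy atom and fill implicit hydrogens from standard valence (C 4, N 3, O 2, S 2, halogen 1):
  atom 1: N, bond orders sum to 1 (valence 3) → 2 H
  atom 2: C, bond orders sum to 4 (valence 4) → 0 H
  atom 3: C, bond orders sum to 4 (valence 4) → 0 H
  atom 4: C, bond orders sum to 1 (valence 4) → 3 H
  atom 5: C, bond orders sum to 3 (valence 4) → 1 H
  atom 6: C, bond orders sum to 4 (valence 4) → 0 H
  atom 7: F (halogen, monovalent) → 0 H
  atom 8: C, bond orders sum to 4 (valence 4) → 0 H
  atom 9: C, bond orders sum to 1 (valence 4) → 3 H
  atom 10: C, bond orders sum to 4 (valence 4) → 0 H
  atom 11: C, bond orders sum to 4 (valence 4) → 0 H
  atom 12: N, bond orders sum to 3 (valence 3) → 0 H
Totals → C:9, H:9, F:1, N:2.
In Hill order: C9H9FN2.

C9H9FN2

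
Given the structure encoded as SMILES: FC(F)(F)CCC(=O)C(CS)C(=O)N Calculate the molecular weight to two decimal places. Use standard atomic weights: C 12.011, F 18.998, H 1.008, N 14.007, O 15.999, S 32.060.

First, the molecular formula is C7H10F3NO2S (counting implicit H from valence).
  C: 7 × 12.011 = 84.077
  F: 3 × 18.998 = 56.994
  H: 10 × 1.008 = 10.080
  N: 1 × 14.007 = 14.007
  O: 2 × 15.999 = 31.998
  S: 1 × 32.060 = 32.060
Sum: 7×12.011 + 3×18.998 + 10×1.008 + 1×14.007 + 2×15.999 + 1×32.060 = 229.216 → 229.22 g/mol.

229.22 g/mol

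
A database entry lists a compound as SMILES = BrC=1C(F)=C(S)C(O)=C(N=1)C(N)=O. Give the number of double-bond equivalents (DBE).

5

Molecular formula: C6H4BrFN2O2S.
DoU = (2C + 2 + N − H − X) / 2, where X is the halogen count and O/S are ignored.
    = (2·6 + 2 + 2 − 4 − 2) / 2 = 10 / 2 = 5.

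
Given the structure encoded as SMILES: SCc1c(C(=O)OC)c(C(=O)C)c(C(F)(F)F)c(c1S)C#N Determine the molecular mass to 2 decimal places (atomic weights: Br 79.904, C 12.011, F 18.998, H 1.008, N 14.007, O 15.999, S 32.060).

First, the molecular formula is C13H10F3NO3S2 (counting implicit H from valence).
  C: 13 × 12.011 = 156.143
  F: 3 × 18.998 = 56.994
  H: 10 × 1.008 = 10.080
  N: 1 × 14.007 = 14.007
  O: 3 × 15.999 = 47.997
  S: 2 × 32.060 = 64.120
Sum: 13×12.011 + 3×18.998 + 10×1.008 + 1×14.007 + 3×15.999 + 2×32.060 = 349.341 → 349.34 g/mol.

349.34 g/mol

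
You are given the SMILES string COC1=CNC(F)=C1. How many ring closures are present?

In SMILES, each pair of matching ring-closure digits denotes one ring-closing bond; the number of such bonds equals the number of independent rings.
Ring-closure bonds here: 1.

1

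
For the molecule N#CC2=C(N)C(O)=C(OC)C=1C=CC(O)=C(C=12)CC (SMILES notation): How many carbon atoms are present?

Count every carbon token in the SMILES (each C, including those in ring-closure positions and inside branches).
Carbon count: 14.

14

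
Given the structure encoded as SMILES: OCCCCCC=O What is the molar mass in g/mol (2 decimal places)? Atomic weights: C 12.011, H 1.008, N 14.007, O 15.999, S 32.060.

116.16 g/mol

First, the molecular formula is C6H12O2 (counting implicit H from valence).
  C: 6 × 12.011 = 72.066
  H: 12 × 1.008 = 12.096
  O: 2 × 15.999 = 31.998
Sum: 6×12.011 + 12×1.008 + 2×15.999 = 116.160 → 116.16 g/mol.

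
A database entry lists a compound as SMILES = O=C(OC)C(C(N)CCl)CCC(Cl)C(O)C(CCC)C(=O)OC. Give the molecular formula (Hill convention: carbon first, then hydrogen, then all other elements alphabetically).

C15H27Cl2NO5

Walk through each heavy atom and fill implicit hydrogens from standard valence (C 4, N 3, O 2, S 2, halogen 1):
  atom 1: O, bond orders sum to 2 (valence 2) → 0 H
  atom 2: C, bond orders sum to 4 (valence 4) → 0 H
  atom 3: O, bond orders sum to 2 (valence 2) → 0 H
  atom 4: C, bond orders sum to 1 (valence 4) → 3 H
  atom 5: C, bond orders sum to 3 (valence 4) → 1 H
  atom 6: C, bond orders sum to 3 (valence 4) → 1 H
  atom 7: N, bond orders sum to 1 (valence 3) → 2 H
  atom 8: C, bond orders sum to 2 (valence 4) → 2 H
  atom 9: Cl (halogen, monovalent) → 0 H
  atom 10: C, bond orders sum to 2 (valence 4) → 2 H
  atom 11: C, bond orders sum to 2 (valence 4) → 2 H
  atom 12: C, bond orders sum to 3 (valence 4) → 1 H
  atom 13: Cl (halogen, monovalent) → 0 H
  atom 14: C, bond orders sum to 3 (valence 4) → 1 H
  atom 15: O, bond orders sum to 1 (valence 2) → 1 H
  atom 16: C, bond orders sum to 3 (valence 4) → 1 H
  atom 17: C, bond orders sum to 2 (valence 4) → 2 H
  atom 18: C, bond orders sum to 2 (valence 4) → 2 H
  atom 19: C, bond orders sum to 1 (valence 4) → 3 H
  atom 20: C, bond orders sum to 4 (valence 4) → 0 H
  atom 21: O, bond orders sum to 2 (valence 2) → 0 H
  atom 22: O, bond orders sum to 2 (valence 2) → 0 H
  atom 23: C, bond orders sum to 1 (valence 4) → 3 H
Totals → C:15, H:27, Cl:2, N:1, O:5.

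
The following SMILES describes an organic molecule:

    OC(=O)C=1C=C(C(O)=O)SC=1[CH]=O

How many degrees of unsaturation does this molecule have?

6

Degree of unsaturation = (number of rings) + (number of π bonds).
Ring closures in the SMILES: 1.
π bonds: 5 double bonds (each 1 DoU) → 5 DoU from unsaturation.
Total DoU = 1 + 5 = 6.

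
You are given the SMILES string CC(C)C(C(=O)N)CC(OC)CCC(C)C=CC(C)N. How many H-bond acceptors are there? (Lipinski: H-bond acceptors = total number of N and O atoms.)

N atoms: 2; O atoms: 2.
Lipinski HBA = 2 + 2 = 4.

4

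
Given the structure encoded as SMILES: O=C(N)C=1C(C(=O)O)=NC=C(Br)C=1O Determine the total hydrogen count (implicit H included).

Walk through each heavy atom and fill implicit hydrogens from standard valence (C 4, N 3, O 2, S 2, halogen 1):
  atom 1: O, bond orders sum to 2 (valence 2) → 0 H
  atom 2: C, bond orders sum to 4 (valence 4) → 0 H
  atom 3: N, bond orders sum to 1 (valence 3) → 2 H
  atom 4: C, bond orders sum to 4 (valence 4) → 0 H
  atom 5: C, bond orders sum to 4 (valence 4) → 0 H
  atom 6: C, bond orders sum to 4 (valence 4) → 0 H
  atom 7: O, bond orders sum to 2 (valence 2) → 0 H
  atom 8: O, bond orders sum to 1 (valence 2) → 1 H
  atom 9: N, bond orders sum to 3 (valence 3) → 0 H
  atom 10: C, bond orders sum to 3 (valence 4) → 1 H
  atom 11: C, bond orders sum to 4 (valence 4) → 0 H
  atom 12: Br (halogen, monovalent) → 0 H
  atom 13: C, bond orders sum to 4 (valence 4) → 0 H
  atom 14: O, bond orders sum to 1 (valence 2) → 1 H
Total hydrogens: 5.

5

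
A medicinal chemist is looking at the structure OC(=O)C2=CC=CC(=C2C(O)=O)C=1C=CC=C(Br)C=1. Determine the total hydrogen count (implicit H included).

Walk through each heavy atom and fill implicit hydrogens from standard valence (C 4, N 3, O 2, S 2, halogen 1):
  atom 1: O, bond orders sum to 1 (valence 2) → 1 H
  atom 2: C, bond orders sum to 4 (valence 4) → 0 H
  atom 3: O, bond orders sum to 2 (valence 2) → 0 H
  atom 4: C, bond orders sum to 4 (valence 4) → 0 H
  atom 5: C, bond orders sum to 3 (valence 4) → 1 H
  atom 6: C, bond orders sum to 3 (valence 4) → 1 H
  atom 7: C, bond orders sum to 3 (valence 4) → 1 H
  atom 8: C, bond orders sum to 4 (valence 4) → 0 H
  atom 9: C, bond orders sum to 4 (valence 4) → 0 H
  atom 10: C, bond orders sum to 4 (valence 4) → 0 H
  atom 11: O, bond orders sum to 1 (valence 2) → 1 H
  atom 12: O, bond orders sum to 2 (valence 2) → 0 H
  atom 13: C, bond orders sum to 4 (valence 4) → 0 H
  atom 14: C, bond orders sum to 3 (valence 4) → 1 H
  atom 15: C, bond orders sum to 3 (valence 4) → 1 H
  atom 16: C, bond orders sum to 3 (valence 4) → 1 H
  atom 17: C, bond orders sum to 4 (valence 4) → 0 H
  atom 18: Br (halogen, monovalent) → 0 H
  atom 19: C, bond orders sum to 3 (valence 4) → 1 H
Total hydrogens: 9.

9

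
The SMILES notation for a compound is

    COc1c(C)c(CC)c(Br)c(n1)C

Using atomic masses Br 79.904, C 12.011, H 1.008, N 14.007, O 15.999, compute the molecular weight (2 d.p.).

First, the molecular formula is C10H14BrNO (counting implicit H from valence).
  Br: 1 × 79.904 = 79.904
  C: 10 × 12.011 = 120.110
  H: 14 × 1.008 = 14.112
  N: 1 × 14.007 = 14.007
  O: 1 × 15.999 = 15.999
Sum: 1×79.904 + 10×12.011 + 14×1.008 + 1×14.007 + 1×15.999 = 244.132 → 244.13 g/mol.

244.13 g/mol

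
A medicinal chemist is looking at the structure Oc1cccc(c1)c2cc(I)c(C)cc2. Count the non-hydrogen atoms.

Every atom symbol written in the SMILES (organic subset) is one heavy atom; implicit H are not written.
Heavy atoms by element → C:13, I:1, O:1.
Total: 15.

15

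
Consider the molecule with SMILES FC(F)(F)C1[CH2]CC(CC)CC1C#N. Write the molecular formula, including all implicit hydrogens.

C10H14F3N

Walk through each heavy atom and fill implicit hydrogens from standard valence (C 4, N 3, O 2, S 2, halogen 1):
  atom 1: F (halogen, monovalent) → 0 H
  atom 2: C, bond orders sum to 4 (valence 4) → 0 H
  atom 3: F (halogen, monovalent) → 0 H
  atom 4: F (halogen, monovalent) → 0 H
  atom 5: C, bond orders sum to 3 (valence 4) → 1 H
  atom 6: C with explicit H count 2
  atom 7: C, bond orders sum to 2 (valence 4) → 2 H
  atom 8: C, bond orders sum to 3 (valence 4) → 1 H
  atom 9: C, bond orders sum to 2 (valence 4) → 2 H
  atom 10: C, bond orders sum to 1 (valence 4) → 3 H
  atom 11: C, bond orders sum to 2 (valence 4) → 2 H
  atom 12: C, bond orders sum to 3 (valence 4) → 1 H
  atom 13: C, bond orders sum to 4 (valence 4) → 0 H
  atom 14: N, bond orders sum to 3 (valence 3) → 0 H
Totals → C:10, H:14, F:3, N:1.
In Hill order: C10H14F3N.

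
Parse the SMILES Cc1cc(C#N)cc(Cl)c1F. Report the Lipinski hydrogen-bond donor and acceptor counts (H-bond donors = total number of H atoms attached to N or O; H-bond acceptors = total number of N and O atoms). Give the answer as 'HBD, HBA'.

0, 1

Donors: find every N or O and count the H atoms it carries.
  atom 6 (N): bond orders sum to 3 → 0 H
Lipinski HBD = 0.
Acceptors: N atoms = 1, O atoms = 0 → HBA = 1.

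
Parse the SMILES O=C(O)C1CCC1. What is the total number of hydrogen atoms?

Walk through each heavy atom and fill implicit hydrogens from standard valence (C 4, N 3, O 2, S 2, halogen 1):
  atom 1: O, bond orders sum to 2 (valence 2) → 0 H
  atom 2: C, bond orders sum to 4 (valence 4) → 0 H
  atom 3: O, bond orders sum to 1 (valence 2) → 1 H
  atom 4: C, bond orders sum to 3 (valence 4) → 1 H
  atom 5: C, bond orders sum to 2 (valence 4) → 2 H
  atom 6: C, bond orders sum to 2 (valence 4) → 2 H
  atom 7: C, bond orders sum to 2 (valence 4) → 2 H
Total hydrogens: 8.

8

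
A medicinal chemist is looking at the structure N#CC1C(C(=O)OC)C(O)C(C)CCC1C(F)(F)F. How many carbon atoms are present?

Count every carbon token in the SMILES (each C, including those in ring-closure positions and inside branches).
Carbon count: 12.

12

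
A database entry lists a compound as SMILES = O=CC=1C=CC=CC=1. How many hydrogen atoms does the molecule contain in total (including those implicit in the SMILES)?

Walk through each heavy atom and fill implicit hydrogens from standard valence (C 4, N 3, O 2, S 2, halogen 1):
  atom 1: O, bond orders sum to 2 (valence 2) → 0 H
  atom 2: C, bond orders sum to 3 (valence 4) → 1 H
  atom 3: C, bond orders sum to 4 (valence 4) → 0 H
  atom 4: C, bond orders sum to 3 (valence 4) → 1 H
  atom 5: C, bond orders sum to 3 (valence 4) → 1 H
  atom 6: C, bond orders sum to 3 (valence 4) → 1 H
  atom 7: C, bond orders sum to 3 (valence 4) → 1 H
  atom 8: C, bond orders sum to 3 (valence 4) → 1 H
Total hydrogens: 6.

6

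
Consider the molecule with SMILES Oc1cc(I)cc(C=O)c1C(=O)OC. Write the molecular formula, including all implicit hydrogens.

Walk through each heavy atom and fill implicit hydrogens from standard valence (C 4, N 3, O 2, S 2, halogen 1); for lowercase aromatic atoms, an aromatic c carries 1 H when it has two neighbours and 0 H with three, and aromatic n carries 0 H:
  atom 1: O, bond orders sum to 1 (valence 2) → 1 H
  atom 2: aromatic c, 3 neighbours → 0 H
  atom 3: aromatic c, 2 neighbours → 1 H
  atom 4: aromatic c, 3 neighbours → 0 H
  atom 5: I (halogen, monovalent) → 0 H
  atom 6: aromatic c, 2 neighbours → 1 H
  atom 7: aromatic c, 3 neighbours → 0 H
  atom 8: C, bond orders sum to 3 (valence 4) → 1 H
  atom 9: O, bond orders sum to 2 (valence 2) → 0 H
  atom 10: aromatic c, 3 neighbours → 0 H
  atom 11: C, bond orders sum to 4 (valence 4) → 0 H
  atom 12: O, bond orders sum to 2 (valence 2) → 0 H
  atom 13: O, bond orders sum to 2 (valence 2) → 0 H
  atom 14: C, bond orders sum to 1 (valence 4) → 3 H
Totals → C:9, H:7, I:1, O:4.
In Hill order: C9H7IO4.

C9H7IO4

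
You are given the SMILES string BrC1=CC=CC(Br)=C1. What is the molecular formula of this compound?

C6H4Br2

Walk through each heavy atom and fill implicit hydrogens from standard valence (C 4, N 3, O 2, S 2, halogen 1):
  atom 1: Br (halogen, monovalent) → 0 H
  atom 2: C, bond orders sum to 4 (valence 4) → 0 H
  atom 3: C, bond orders sum to 3 (valence 4) → 1 H
  atom 4: C, bond orders sum to 3 (valence 4) → 1 H
  atom 5: C, bond orders sum to 3 (valence 4) → 1 H
  atom 6: C, bond orders sum to 4 (valence 4) → 0 H
  atom 7: Br (halogen, monovalent) → 0 H
  atom 8: C, bond orders sum to 3 (valence 4) → 1 H
Totals → C:6, H:4, Br:2.
In Hill order: C6H4Br2.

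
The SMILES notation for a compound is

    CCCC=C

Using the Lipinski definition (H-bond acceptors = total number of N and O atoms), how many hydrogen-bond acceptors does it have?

N atoms: 0; O atoms: 0.
Lipinski HBA = 0 + 0 = 0.

0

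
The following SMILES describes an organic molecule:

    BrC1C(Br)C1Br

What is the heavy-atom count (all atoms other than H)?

6

Every atom symbol written in the SMILES (organic subset) is one heavy atom; implicit H are not written.
Heavy atoms by element → Br:3, C:3.
Total: 6.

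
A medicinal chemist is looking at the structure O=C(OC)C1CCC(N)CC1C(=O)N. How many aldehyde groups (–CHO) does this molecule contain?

Scan the SMILES for the aldehyde motif — none present.
Groups that are present: 1 amide, 1 ester, 1 primary amine.

0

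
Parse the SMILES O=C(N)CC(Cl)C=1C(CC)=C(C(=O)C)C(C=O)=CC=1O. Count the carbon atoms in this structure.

Count every carbon token in the SMILES (each C, including those in ring-closure positions and inside branches).
Carbon count: 14.

14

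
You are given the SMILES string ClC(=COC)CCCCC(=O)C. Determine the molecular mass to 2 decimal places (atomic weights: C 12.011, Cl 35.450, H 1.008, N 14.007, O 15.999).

First, the molecular formula is C9H15ClO2 (counting implicit H from valence).
  C: 9 × 12.011 = 108.099
  Cl: 1 × 35.450 = 35.450
  H: 15 × 1.008 = 15.120
  O: 2 × 15.999 = 31.998
Sum: 9×12.011 + 1×35.450 + 15×1.008 + 2×15.999 = 190.667 → 190.67 g/mol.

190.67 g/mol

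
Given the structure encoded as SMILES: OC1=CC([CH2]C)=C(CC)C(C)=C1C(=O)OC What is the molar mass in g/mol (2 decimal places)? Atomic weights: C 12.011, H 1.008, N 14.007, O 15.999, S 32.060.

First, the molecular formula is C13H18O3 (counting implicit H from valence).
  C: 13 × 12.011 = 156.143
  H: 18 × 1.008 = 18.144
  O: 3 × 15.999 = 47.997
Sum: 13×12.011 + 18×1.008 + 3×15.999 = 222.284 → 222.28 g/mol.

222.28 g/mol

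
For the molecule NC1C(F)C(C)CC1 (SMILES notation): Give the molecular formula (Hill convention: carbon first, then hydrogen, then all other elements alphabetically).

C6H12FN

Walk through each heavy atom and fill implicit hydrogens from standard valence (C 4, N 3, O 2, S 2, halogen 1):
  atom 1: N, bond orders sum to 1 (valence 3) → 2 H
  atom 2: C, bond orders sum to 3 (valence 4) → 1 H
  atom 3: C, bond orders sum to 3 (valence 4) → 1 H
  atom 4: F (halogen, monovalent) → 0 H
  atom 5: C, bond orders sum to 3 (valence 4) → 1 H
  atom 6: C, bond orders sum to 1 (valence 4) → 3 H
  atom 7: C, bond orders sum to 2 (valence 4) → 2 H
  atom 8: C, bond orders sum to 2 (valence 4) → 2 H
Totals → C:6, H:12, F:1, N:1.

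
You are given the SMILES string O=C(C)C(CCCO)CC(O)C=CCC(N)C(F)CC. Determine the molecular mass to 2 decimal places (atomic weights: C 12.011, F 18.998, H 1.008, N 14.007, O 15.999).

289.39 g/mol

First, the molecular formula is C15H28FNO3 (counting implicit H from valence).
  C: 15 × 12.011 = 180.165
  F: 1 × 18.998 = 18.998
  H: 28 × 1.008 = 28.224
  N: 1 × 14.007 = 14.007
  O: 3 × 15.999 = 47.997
Sum: 15×12.011 + 1×18.998 + 28×1.008 + 1×14.007 + 3×15.999 = 289.391 → 289.39 g/mol.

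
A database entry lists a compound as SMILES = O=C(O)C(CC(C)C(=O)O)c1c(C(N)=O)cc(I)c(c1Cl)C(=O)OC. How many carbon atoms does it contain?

15

Count every carbon token in the SMILES (each C, including those in ring-closure positions and inside branches).
Carbon count: 15.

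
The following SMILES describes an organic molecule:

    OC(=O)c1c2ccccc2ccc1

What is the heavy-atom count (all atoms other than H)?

Every atom symbol written in the SMILES (organic subset) is one heavy atom; implicit H are not written.
Heavy atoms by element → C:11, O:2.
Total: 13.

13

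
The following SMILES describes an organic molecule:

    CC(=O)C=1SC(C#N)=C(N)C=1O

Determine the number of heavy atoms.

Every atom symbol written in the SMILES (organic subset) is one heavy atom; implicit H are not written.
Heavy atoms by element → C:7, N:2, O:2, S:1.
Total: 12.

12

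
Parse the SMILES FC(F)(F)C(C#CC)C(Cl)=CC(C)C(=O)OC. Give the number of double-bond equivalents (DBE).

Molecular formula: C11H12ClF3O2.
DoU = (2C + 2 + N − H − X) / 2, where X is the halogen count and O/S are ignored.
    = (2·11 + 2 + 0 − 12 − 4) / 2 = 8 / 2 = 4.

4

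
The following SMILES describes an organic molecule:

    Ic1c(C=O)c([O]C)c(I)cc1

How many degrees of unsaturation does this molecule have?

5

Molecular formula: C8H6I2O2.
DoU = (2C + 2 + N − H − X) / 2, where X is the halogen count and O/S are ignored.
    = (2·8 + 2 + 0 − 6 − 2) / 2 = 10 / 2 = 5.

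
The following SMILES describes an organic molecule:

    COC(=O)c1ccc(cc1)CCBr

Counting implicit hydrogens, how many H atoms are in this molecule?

Walk through each heavy atom and fill implicit hydrogens from standard valence (C 4, N 3, O 2, S 2, halogen 1); for lowercase aromatic atoms, an aromatic c carries 1 H when it has two neighbours and 0 H with three, and aromatic n carries 0 H:
  atom 1: C, bond orders sum to 1 (valence 4) → 3 H
  atom 2: O, bond orders sum to 2 (valence 2) → 0 H
  atom 3: C, bond orders sum to 4 (valence 4) → 0 H
  atom 4: O, bond orders sum to 2 (valence 2) → 0 H
  atom 5: aromatic c, 3 neighbours → 0 H
  atom 6: aromatic c, 2 neighbours → 1 H
  atom 7: aromatic c, 2 neighbours → 1 H
  atom 8: aromatic c, 3 neighbours → 0 H
  atom 9: aromatic c, 2 neighbours → 1 H
  atom 10: aromatic c, 2 neighbours → 1 H
  atom 11: C, bond orders sum to 2 (valence 4) → 2 H
  atom 12: C, bond orders sum to 2 (valence 4) → 2 H
  atom 13: Br (halogen, monovalent) → 0 H
Total hydrogens: 11.

11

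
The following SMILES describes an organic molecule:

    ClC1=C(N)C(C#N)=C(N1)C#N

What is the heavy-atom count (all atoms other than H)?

11

Every atom symbol written in the SMILES (organic subset) is one heavy atom; implicit H are not written.
Heavy atoms by element → C:6, Cl:1, N:4.
Total: 11.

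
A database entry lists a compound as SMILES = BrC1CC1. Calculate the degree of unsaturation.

1

Molecular formula: C3H5Br.
DoU = (2C + 2 + N − H − X) / 2, where X is the halogen count and O/S are ignored.
    = (2·3 + 2 + 0 − 5 − 1) / 2 = 2 / 2 = 1.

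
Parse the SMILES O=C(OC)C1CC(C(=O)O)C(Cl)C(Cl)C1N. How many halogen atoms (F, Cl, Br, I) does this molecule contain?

2

Halogen atoms appear at heavy-atom positions 12, 14 (2×Cl).
Other groups present: 1 carboxylic acid, 1 ester, 1 primary amine.
Halogen count: 2.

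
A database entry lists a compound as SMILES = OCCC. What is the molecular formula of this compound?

C3H8O

Walk through each heavy atom and fill implicit hydrogens from standard valence (C 4, N 3, O 2, S 2, halogen 1):
  atom 1: O, bond orders sum to 1 (valence 2) → 1 H
  atom 2: C, bond orders sum to 2 (valence 4) → 2 H
  atom 3: C, bond orders sum to 2 (valence 4) → 2 H
  atom 4: C, bond orders sum to 1 (valence 4) → 3 H
Totals → C:3, H:8, O:1.
In Hill order: C3H8O.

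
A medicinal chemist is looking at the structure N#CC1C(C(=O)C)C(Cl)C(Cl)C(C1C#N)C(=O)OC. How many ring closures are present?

In SMILES, each pair of matching ring-closure digits denotes one ring-closing bond; the number of such bonds equals the number of independent rings.
Ring-closure bonds here: 1.

1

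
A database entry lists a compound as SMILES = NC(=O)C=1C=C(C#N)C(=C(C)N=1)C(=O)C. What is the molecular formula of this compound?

C10H9N3O2

Walk through each heavy atom and fill implicit hydrogens from standard valence (C 4, N 3, O 2, S 2, halogen 1):
  atom 1: N, bond orders sum to 1 (valence 3) → 2 H
  atom 2: C, bond orders sum to 4 (valence 4) → 0 H
  atom 3: O, bond orders sum to 2 (valence 2) → 0 H
  atom 4: C, bond orders sum to 4 (valence 4) → 0 H
  atom 5: C, bond orders sum to 3 (valence 4) → 1 H
  atom 6: C, bond orders sum to 4 (valence 4) → 0 H
  atom 7: C, bond orders sum to 4 (valence 4) → 0 H
  atom 8: N, bond orders sum to 3 (valence 3) → 0 H
  atom 9: C, bond orders sum to 4 (valence 4) → 0 H
  atom 10: C, bond orders sum to 4 (valence 4) → 0 H
  atom 11: C, bond orders sum to 1 (valence 4) → 3 H
  atom 12: N, bond orders sum to 3 (valence 3) → 0 H
  atom 13: C, bond orders sum to 4 (valence 4) → 0 H
  atom 14: O, bond orders sum to 2 (valence 2) → 0 H
  atom 15: C, bond orders sum to 1 (valence 4) → 3 H
Totals → C:10, H:9, N:3, O:2.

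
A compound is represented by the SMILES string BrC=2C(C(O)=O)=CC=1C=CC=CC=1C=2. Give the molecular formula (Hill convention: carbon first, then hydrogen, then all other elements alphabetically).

Walk through each heavy atom and fill implicit hydrogens from standard valence (C 4, N 3, O 2, S 2, halogen 1):
  atom 1: Br (halogen, monovalent) → 0 H
  atom 2: C, bond orders sum to 4 (valence 4) → 0 H
  atom 3: C, bond orders sum to 4 (valence 4) → 0 H
  atom 4: C, bond orders sum to 4 (valence 4) → 0 H
  atom 5: O, bond orders sum to 1 (valence 2) → 1 H
  atom 6: O, bond orders sum to 2 (valence 2) → 0 H
  atom 7: C, bond orders sum to 3 (valence 4) → 1 H
  atom 8: C, bond orders sum to 4 (valence 4) → 0 H
  atom 9: C, bond orders sum to 3 (valence 4) → 1 H
  atom 10: C, bond orders sum to 3 (valence 4) → 1 H
  atom 11: C, bond orders sum to 3 (valence 4) → 1 H
  atom 12: C, bond orders sum to 3 (valence 4) → 1 H
  atom 13: C, bond orders sum to 4 (valence 4) → 0 H
  atom 14: C, bond orders sum to 3 (valence 4) → 1 H
Totals → C:11, H:7, Br:1, O:2.
In Hill order: C11H7BrO2.

C11H7BrO2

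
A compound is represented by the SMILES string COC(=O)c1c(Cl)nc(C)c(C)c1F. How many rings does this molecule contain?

In SMILES, each pair of matching ring-closure digits denotes one ring-closing bond; the number of such bonds equals the number of independent rings.
Ring-closure bonds here: 1.

1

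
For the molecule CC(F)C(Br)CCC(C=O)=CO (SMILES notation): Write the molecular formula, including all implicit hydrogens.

Walk through each heavy atom and fill implicit hydrogens from standard valence (C 4, N 3, O 2, S 2, halogen 1):
  atom 1: C, bond orders sum to 1 (valence 4) → 3 H
  atom 2: C, bond orders sum to 3 (valence 4) → 1 H
  atom 3: F (halogen, monovalent) → 0 H
  atom 4: C, bond orders sum to 3 (valence 4) → 1 H
  atom 5: Br (halogen, monovalent) → 0 H
  atom 6: C, bond orders sum to 2 (valence 4) → 2 H
  atom 7: C, bond orders sum to 2 (valence 4) → 2 H
  atom 8: C, bond orders sum to 4 (valence 4) → 0 H
  atom 9: C, bond orders sum to 3 (valence 4) → 1 H
  atom 10: O, bond orders sum to 2 (valence 2) → 0 H
  atom 11: C, bond orders sum to 3 (valence 4) → 1 H
  atom 12: O, bond orders sum to 1 (valence 2) → 1 H
Totals → C:8, H:12, Br:1, F:1, O:2.
In Hill order: C8H12BrFO2.

C8H12BrFO2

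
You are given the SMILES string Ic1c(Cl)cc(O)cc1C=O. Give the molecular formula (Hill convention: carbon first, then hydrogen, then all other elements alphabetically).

Walk through each heavy atom and fill implicit hydrogens from standard valence (C 4, N 3, O 2, S 2, halogen 1); for lowercase aromatic atoms, an aromatic c carries 1 H when it has two neighbours and 0 H with three, and aromatic n carries 0 H:
  atom 1: I (halogen, monovalent) → 0 H
  atom 2: aromatic c, 3 neighbours → 0 H
  atom 3: aromatic c, 3 neighbours → 0 H
  atom 4: Cl (halogen, monovalent) → 0 H
  atom 5: aromatic c, 2 neighbours → 1 H
  atom 6: aromatic c, 3 neighbours → 0 H
  atom 7: O, bond orders sum to 1 (valence 2) → 1 H
  atom 8: aromatic c, 2 neighbours → 1 H
  atom 9: aromatic c, 3 neighbours → 0 H
  atom 10: C, bond orders sum to 3 (valence 4) → 1 H
  atom 11: O, bond orders sum to 2 (valence 2) → 0 H
Totals → C:7, H:4, Cl:1, I:1, O:2.
In Hill order: C7H4ClIO2.

C7H4ClIO2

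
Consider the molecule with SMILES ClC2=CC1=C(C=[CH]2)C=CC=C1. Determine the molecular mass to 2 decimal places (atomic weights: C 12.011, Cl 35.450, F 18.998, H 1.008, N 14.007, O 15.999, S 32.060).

162.62 g/mol

First, the molecular formula is C10H7Cl (counting implicit H from valence).
  C: 10 × 12.011 = 120.110
  Cl: 1 × 35.450 = 35.450
  H: 7 × 1.008 = 7.056
Sum: 10×12.011 + 1×35.450 + 7×1.008 = 162.616 → 162.62 g/mol.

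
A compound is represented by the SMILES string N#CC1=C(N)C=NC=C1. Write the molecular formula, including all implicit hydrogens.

Walk through each heavy atom and fill implicit hydrogens from standard valence (C 4, N 3, O 2, S 2, halogen 1):
  atom 1: N, bond orders sum to 3 (valence 3) → 0 H
  atom 2: C, bond orders sum to 4 (valence 4) → 0 H
  atom 3: C, bond orders sum to 4 (valence 4) → 0 H
  atom 4: C, bond orders sum to 4 (valence 4) → 0 H
  atom 5: N, bond orders sum to 1 (valence 3) → 2 H
  atom 6: C, bond orders sum to 3 (valence 4) → 1 H
  atom 7: N, bond orders sum to 3 (valence 3) → 0 H
  atom 8: C, bond orders sum to 3 (valence 4) → 1 H
  atom 9: C, bond orders sum to 3 (valence 4) → 1 H
Totals → C:6, H:5, N:3.

C6H5N3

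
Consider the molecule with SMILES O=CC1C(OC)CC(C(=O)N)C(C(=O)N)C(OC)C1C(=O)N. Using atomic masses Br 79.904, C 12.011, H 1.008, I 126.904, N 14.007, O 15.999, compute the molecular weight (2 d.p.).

315.33 g/mol

First, the molecular formula is C13H21N3O6 (counting implicit H from valence).
  C: 13 × 12.011 = 156.143
  H: 21 × 1.008 = 21.168
  N: 3 × 14.007 = 42.021
  O: 6 × 15.999 = 95.994
Sum: 13×12.011 + 21×1.008 + 3×14.007 + 6×15.999 = 315.326 → 315.33 g/mol.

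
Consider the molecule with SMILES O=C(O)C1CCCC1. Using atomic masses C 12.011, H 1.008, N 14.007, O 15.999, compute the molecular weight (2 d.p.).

First, the molecular formula is C6H10O2 (counting implicit H from valence).
  C: 6 × 12.011 = 72.066
  H: 10 × 1.008 = 10.080
  O: 2 × 15.999 = 31.998
Sum: 6×12.011 + 10×1.008 + 2×15.999 = 114.144 → 114.14 g/mol.

114.14 g/mol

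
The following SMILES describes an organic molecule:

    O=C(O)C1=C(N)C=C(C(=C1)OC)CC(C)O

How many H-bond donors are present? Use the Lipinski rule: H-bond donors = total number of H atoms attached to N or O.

Donors: find every N or O and count the H atoms it carries.
  atom 1 (O): bond orders sum to 2 → 0 H
  atom 3 (O): bond orders sum to 1 → 1 H
  atom 6 (N): bond orders sum to 1 → 2 H
  atom 11 (O): bond orders sum to 2 → 0 H
  atom 16 (O): bond orders sum to 1 → 1 H
Lipinski HBD = 4.

4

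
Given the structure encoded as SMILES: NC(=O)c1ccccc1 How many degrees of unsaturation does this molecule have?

Molecular formula: C7H7NO.
DoU = (2C + 2 + N − H − X) / 2, where X is the halogen count and O/S are ignored.
    = (2·7 + 2 + 1 − 7 − 0) / 2 = 10 / 2 = 5.

5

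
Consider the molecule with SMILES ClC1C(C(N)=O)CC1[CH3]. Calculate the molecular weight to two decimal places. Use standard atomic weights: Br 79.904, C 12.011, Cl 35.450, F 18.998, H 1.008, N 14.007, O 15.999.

First, the molecular formula is C6H10ClNO (counting implicit H from valence).
  C: 6 × 12.011 = 72.066
  Cl: 1 × 35.450 = 35.450
  H: 10 × 1.008 = 10.080
  N: 1 × 14.007 = 14.007
  O: 1 × 15.999 = 15.999
Sum: 6×12.011 + 1×35.450 + 10×1.008 + 1×14.007 + 1×15.999 = 147.602 → 147.60 g/mol.

147.60 g/mol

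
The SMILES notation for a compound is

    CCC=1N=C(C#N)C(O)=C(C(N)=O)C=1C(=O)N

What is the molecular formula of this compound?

Walk through each heavy atom and fill implicit hydrogens from standard valence (C 4, N 3, O 2, S 2, halogen 1):
  atom 1: C, bond orders sum to 1 (valence 4) → 3 H
  atom 2: C, bond orders sum to 2 (valence 4) → 2 H
  atom 3: C, bond orders sum to 4 (valence 4) → 0 H
  atom 4: N, bond orders sum to 3 (valence 3) → 0 H
  atom 5: C, bond orders sum to 4 (valence 4) → 0 H
  atom 6: C, bond orders sum to 4 (valence 4) → 0 H
  atom 7: N, bond orders sum to 3 (valence 3) → 0 H
  atom 8: C, bond orders sum to 4 (valence 4) → 0 H
  atom 9: O, bond orders sum to 1 (valence 2) → 1 H
  atom 10: C, bond orders sum to 4 (valence 4) → 0 H
  atom 11: C, bond orders sum to 4 (valence 4) → 0 H
  atom 12: N, bond orders sum to 1 (valence 3) → 2 H
  atom 13: O, bond orders sum to 2 (valence 2) → 0 H
  atom 14: C, bond orders sum to 4 (valence 4) → 0 H
  atom 15: C, bond orders sum to 4 (valence 4) → 0 H
  atom 16: O, bond orders sum to 2 (valence 2) → 0 H
  atom 17: N, bond orders sum to 1 (valence 3) → 2 H
Totals → C:10, H:10, N:4, O:3.

C10H10N4O3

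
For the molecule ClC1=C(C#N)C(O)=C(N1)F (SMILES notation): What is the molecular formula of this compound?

Walk through each heavy atom and fill implicit hydrogens from standard valence (C 4, N 3, O 2, S 2, halogen 1):
  atom 1: Cl (halogen, monovalent) → 0 H
  atom 2: C, bond orders sum to 4 (valence 4) → 0 H
  atom 3: C, bond orders sum to 4 (valence 4) → 0 H
  atom 4: C, bond orders sum to 4 (valence 4) → 0 H
  atom 5: N, bond orders sum to 3 (valence 3) → 0 H
  atom 6: C, bond orders sum to 4 (valence 4) → 0 H
  atom 7: O, bond orders sum to 1 (valence 2) → 1 H
  atom 8: C, bond orders sum to 4 (valence 4) → 0 H
  atom 9: N, bond orders sum to 2 (valence 3) → 1 H
  atom 10: F (halogen, monovalent) → 0 H
Totals → C:5, H:2, Cl:1, F:1, N:2, O:1.

C5H2ClFN2O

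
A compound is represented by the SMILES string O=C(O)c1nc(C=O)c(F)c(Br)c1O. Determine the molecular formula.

Walk through each heavy atom and fill implicit hydrogens from standard valence (C 4, N 3, O 2, S 2, halogen 1); for lowercase aromatic atoms, an aromatic c carries 1 H when it has two neighbours and 0 H with three, and aromatic n carries 0 H:
  atom 1: O, bond orders sum to 2 (valence 2) → 0 H
  atom 2: C, bond orders sum to 4 (valence 4) → 0 H
  atom 3: O, bond orders sum to 1 (valence 2) → 1 H
  atom 4: aromatic c, 3 neighbours → 0 H
  atom 5: aromatic n, 2 neighbours → 0 H
  atom 6: aromatic c, 3 neighbours → 0 H
  atom 7: C, bond orders sum to 3 (valence 4) → 1 H
  atom 8: O, bond orders sum to 2 (valence 2) → 0 H
  atom 9: aromatic c, 3 neighbours → 0 H
  atom 10: F (halogen, monovalent) → 0 H
  atom 11: aromatic c, 3 neighbours → 0 H
  atom 12: Br (halogen, monovalent) → 0 H
  atom 13: aromatic c, 3 neighbours → 0 H
  atom 14: O, bond orders sum to 1 (valence 2) → 1 H
Totals → C:7, H:3, Br:1, F:1, N:1, O:4.

C7H3BrFNO4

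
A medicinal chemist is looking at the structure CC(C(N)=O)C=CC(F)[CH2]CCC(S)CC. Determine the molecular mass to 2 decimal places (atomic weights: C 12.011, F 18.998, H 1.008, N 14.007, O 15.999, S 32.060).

First, the molecular formula is C12H22FNOS (counting implicit H from valence).
  C: 12 × 12.011 = 144.132
  F: 1 × 18.998 = 18.998
  H: 22 × 1.008 = 22.176
  N: 1 × 14.007 = 14.007
  O: 1 × 15.999 = 15.999
  S: 1 × 32.060 = 32.060
Sum: 12×12.011 + 1×18.998 + 22×1.008 + 1×14.007 + 1×15.999 + 1×32.060 = 247.372 → 247.37 g/mol.

247.37 g/mol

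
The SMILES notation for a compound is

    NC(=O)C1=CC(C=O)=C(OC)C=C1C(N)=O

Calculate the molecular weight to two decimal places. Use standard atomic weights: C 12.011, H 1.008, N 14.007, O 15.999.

First, the molecular formula is C10H10N2O4 (counting implicit H from valence).
  C: 10 × 12.011 = 120.110
  H: 10 × 1.008 = 10.080
  N: 2 × 14.007 = 28.014
  O: 4 × 15.999 = 63.996
Sum: 10×12.011 + 10×1.008 + 2×14.007 + 4×15.999 = 222.200 → 222.20 g/mol.

222.20 g/mol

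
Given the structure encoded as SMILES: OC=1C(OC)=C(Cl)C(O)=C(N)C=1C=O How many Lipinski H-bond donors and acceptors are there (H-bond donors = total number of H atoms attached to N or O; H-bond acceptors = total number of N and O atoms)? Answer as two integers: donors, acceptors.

Donors: find every N or O and count the H atoms it carries.
  atom 1 (O): bond orders sum to 1 → 1 H
  atom 4 (O): bond orders sum to 2 → 0 H
  atom 9 (O): bond orders sum to 1 → 1 H
  atom 11 (N): bond orders sum to 1 → 2 H
  atom 14 (O): bond orders sum to 2 → 0 H
Lipinski HBD = 4.
Acceptors: N atoms = 1, O atoms = 4 → HBA = 5.

4, 5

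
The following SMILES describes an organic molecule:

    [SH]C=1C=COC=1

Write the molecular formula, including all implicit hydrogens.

C4H4OS

Walk through each heavy atom and fill implicit hydrogens from standard valence (C 4, N 3, O 2, S 2, halogen 1):
  atom 1: S with explicit H count 1
  atom 2: C, bond orders sum to 4 (valence 4) → 0 H
  atom 3: C, bond orders sum to 3 (valence 4) → 1 H
  atom 4: C, bond orders sum to 3 (valence 4) → 1 H
  atom 5: O, bond orders sum to 2 (valence 2) → 0 H
  atom 6: C, bond orders sum to 3 (valence 4) → 1 H
Totals → C:4, H:4, O:1, S:1.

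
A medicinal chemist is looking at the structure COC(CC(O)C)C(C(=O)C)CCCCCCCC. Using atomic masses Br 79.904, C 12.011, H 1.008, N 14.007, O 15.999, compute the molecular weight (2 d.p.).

272.43 g/mol

First, the molecular formula is C16H32O3 (counting implicit H from valence).
  C: 16 × 12.011 = 192.176
  H: 32 × 1.008 = 32.256
  O: 3 × 15.999 = 47.997
Sum: 16×12.011 + 32×1.008 + 3×15.999 = 272.429 → 272.43 g/mol.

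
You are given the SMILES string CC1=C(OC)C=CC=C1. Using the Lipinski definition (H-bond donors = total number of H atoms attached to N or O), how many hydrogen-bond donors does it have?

Donors: find every N or O and count the H atoms it carries.
  atom 4 (O): bond orders sum to 2 → 0 H
Lipinski HBD = 0.

0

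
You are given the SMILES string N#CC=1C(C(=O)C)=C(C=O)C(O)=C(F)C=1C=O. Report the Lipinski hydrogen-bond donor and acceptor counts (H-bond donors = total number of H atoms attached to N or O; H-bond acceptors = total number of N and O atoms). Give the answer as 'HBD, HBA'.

Donors: find every N or O and count the H atoms it carries.
  atom 1 (N): bond orders sum to 3 → 0 H
  atom 6 (O): bond orders sum to 2 → 0 H
  atom 10 (O): bond orders sum to 2 → 0 H
  atom 12 (O): bond orders sum to 1 → 1 H
  atom 17 (O): bond orders sum to 2 → 0 H
Lipinski HBD = 1.
Acceptors: N atoms = 1, O atoms = 4 → HBA = 5.

1, 5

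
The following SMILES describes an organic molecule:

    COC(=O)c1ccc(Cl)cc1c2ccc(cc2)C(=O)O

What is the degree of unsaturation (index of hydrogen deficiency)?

Molecular formula: C15H11ClO4.
DoU = (2C + 2 + N − H − X) / 2, where X is the halogen count and O/S are ignored.
    = (2·15 + 2 + 0 − 11 − 1) / 2 = 20 / 2 = 10.

10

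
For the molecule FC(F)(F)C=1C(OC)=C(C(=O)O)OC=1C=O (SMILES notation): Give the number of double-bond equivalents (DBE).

5

Degree of unsaturation = (number of rings) + (number of π bonds).
Ring closures in the SMILES: 1.
π bonds: 4 double bonds (each 1 DoU) → 4 DoU from unsaturation.
Total DoU = 1 + 4 = 5.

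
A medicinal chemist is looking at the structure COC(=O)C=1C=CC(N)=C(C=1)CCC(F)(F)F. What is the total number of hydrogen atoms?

12

Walk through each heavy atom and fill implicit hydrogens from standard valence (C 4, N 3, O 2, S 2, halogen 1):
  atom 1: C, bond orders sum to 1 (valence 4) → 3 H
  atom 2: O, bond orders sum to 2 (valence 2) → 0 H
  atom 3: C, bond orders sum to 4 (valence 4) → 0 H
  atom 4: O, bond orders sum to 2 (valence 2) → 0 H
  atom 5: C, bond orders sum to 4 (valence 4) → 0 H
  atom 6: C, bond orders sum to 3 (valence 4) → 1 H
  atom 7: C, bond orders sum to 3 (valence 4) → 1 H
  atom 8: C, bond orders sum to 4 (valence 4) → 0 H
  atom 9: N, bond orders sum to 1 (valence 3) → 2 H
  atom 10: C, bond orders sum to 4 (valence 4) → 0 H
  atom 11: C, bond orders sum to 3 (valence 4) → 1 H
  atom 12: C, bond orders sum to 2 (valence 4) → 2 H
  atom 13: C, bond orders sum to 2 (valence 4) → 2 H
  atom 14: C, bond orders sum to 4 (valence 4) → 0 H
  atom 15: F (halogen, monovalent) → 0 H
  atom 16: F (halogen, monovalent) → 0 H
  atom 17: F (halogen, monovalent) → 0 H
Total hydrogens: 12.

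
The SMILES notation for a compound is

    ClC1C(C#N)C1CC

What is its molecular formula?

Walk through each heavy atom and fill implicit hydrogens from standard valence (C 4, N 3, O 2, S 2, halogen 1):
  atom 1: Cl (halogen, monovalent) → 0 H
  atom 2: C, bond orders sum to 3 (valence 4) → 1 H
  atom 3: C, bond orders sum to 3 (valence 4) → 1 H
  atom 4: C, bond orders sum to 4 (valence 4) → 0 H
  atom 5: N, bond orders sum to 3 (valence 3) → 0 H
  atom 6: C, bond orders sum to 3 (valence 4) → 1 H
  atom 7: C, bond orders sum to 2 (valence 4) → 2 H
  atom 8: C, bond orders sum to 1 (valence 4) → 3 H
Totals → C:6, H:8, Cl:1, N:1.
In Hill order: C6H8ClN.

C6H8ClN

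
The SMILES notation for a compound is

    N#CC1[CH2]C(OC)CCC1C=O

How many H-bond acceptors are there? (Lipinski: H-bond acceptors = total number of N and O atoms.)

N atoms: 1; O atoms: 2.
Lipinski HBA = 1 + 2 = 3.

3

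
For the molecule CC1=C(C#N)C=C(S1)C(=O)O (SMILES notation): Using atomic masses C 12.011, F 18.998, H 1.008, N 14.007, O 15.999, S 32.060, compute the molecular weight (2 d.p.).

First, the molecular formula is C7H5NO2S (counting implicit H from valence).
  C: 7 × 12.011 = 84.077
  H: 5 × 1.008 = 5.040
  N: 1 × 14.007 = 14.007
  O: 2 × 15.999 = 31.998
  S: 1 × 32.060 = 32.060
Sum: 7×12.011 + 5×1.008 + 1×14.007 + 2×15.999 + 1×32.060 = 167.182 → 167.18 g/mol.

167.18 g/mol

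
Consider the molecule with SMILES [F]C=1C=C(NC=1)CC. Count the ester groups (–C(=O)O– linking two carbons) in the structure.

0

Scan the SMILES for the ester motif — none present.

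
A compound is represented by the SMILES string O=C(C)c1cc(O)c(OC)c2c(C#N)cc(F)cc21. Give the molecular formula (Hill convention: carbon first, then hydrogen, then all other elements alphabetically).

C14H10FNO3

Walk through each heavy atom and fill implicit hydrogens from standard valence (C 4, N 3, O 2, S 2, halogen 1); for lowercase aromatic atoms, an aromatic c carries 1 H when it has two neighbours and 0 H with three, and aromatic n carries 0 H:
  atom 1: O, bond orders sum to 2 (valence 2) → 0 H
  atom 2: C, bond orders sum to 4 (valence 4) → 0 H
  atom 3: C, bond orders sum to 1 (valence 4) → 3 H
  atom 4: aromatic c, 3 neighbours → 0 H
  atom 5: aromatic c, 2 neighbours → 1 H
  atom 6: aromatic c, 3 neighbours → 0 H
  atom 7: O, bond orders sum to 1 (valence 2) → 1 H
  atom 8: aromatic c, 3 neighbours → 0 H
  atom 9: O, bond orders sum to 2 (valence 2) → 0 H
  atom 10: C, bond orders sum to 1 (valence 4) → 3 H
  atom 11: aromatic c, 3 neighbours → 0 H
  atom 12: aromatic c, 3 neighbours → 0 H
  atom 13: C, bond orders sum to 4 (valence 4) → 0 H
  atom 14: N, bond orders sum to 3 (valence 3) → 0 H
  atom 15: aromatic c, 2 neighbours → 1 H
  atom 16: aromatic c, 3 neighbours → 0 H
  atom 17: F (halogen, monovalent) → 0 H
  atom 18: aromatic c, 2 neighbours → 1 H
  atom 19: aromatic c, 3 neighbours → 0 H
Totals → C:14, H:10, F:1, N:1, O:3.
In Hill order: C14H10FNO3.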